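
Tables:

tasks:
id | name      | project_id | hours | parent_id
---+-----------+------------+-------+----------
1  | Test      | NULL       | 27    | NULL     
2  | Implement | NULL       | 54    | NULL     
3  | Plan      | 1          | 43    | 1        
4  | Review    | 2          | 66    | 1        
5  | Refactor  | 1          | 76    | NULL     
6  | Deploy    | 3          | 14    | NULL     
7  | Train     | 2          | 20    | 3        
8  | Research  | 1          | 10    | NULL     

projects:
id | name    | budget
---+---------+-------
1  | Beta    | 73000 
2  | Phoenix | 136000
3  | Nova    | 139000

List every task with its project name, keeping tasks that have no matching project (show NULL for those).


LEFT JOIN keeps every row from tasks (the left table); where project_id has no match in projects, the project columns become NULL. Walk through each task:
  - task 1 (Test): project_id=NULL, no match -> kept with NULL
  - task 2 (Implement): project_id=NULL, no match -> kept with NULL
  - task 3 (Plan): project_id=1 -> matches Beta
  - task 4 (Review): project_id=2 -> matches Phoenix
  - task 5 (Refactor): project_id=1 -> matches Beta
  - task 6 (Deploy): project_id=3 -> matches Nova
  - task 7 (Train): project_id=2 -> matches Phoenix
  - task 8 (Research): project_id=1 -> matches Beta
All 8 rows appear; 2 have NULL project.

SQL:
SELECT a.name, b.name AS project
FROM tasks a
LEFT JOIN projects b ON a.project_id = b.id

Result:
name      | project
----------+--------
Test      | NULL   
Implement | NULL   
Plan      | Beta   
Review    | Phoenix
Refactor  | Beta   
Deploy    | Nova   
Train     | Phoenix
Research  | Beta   


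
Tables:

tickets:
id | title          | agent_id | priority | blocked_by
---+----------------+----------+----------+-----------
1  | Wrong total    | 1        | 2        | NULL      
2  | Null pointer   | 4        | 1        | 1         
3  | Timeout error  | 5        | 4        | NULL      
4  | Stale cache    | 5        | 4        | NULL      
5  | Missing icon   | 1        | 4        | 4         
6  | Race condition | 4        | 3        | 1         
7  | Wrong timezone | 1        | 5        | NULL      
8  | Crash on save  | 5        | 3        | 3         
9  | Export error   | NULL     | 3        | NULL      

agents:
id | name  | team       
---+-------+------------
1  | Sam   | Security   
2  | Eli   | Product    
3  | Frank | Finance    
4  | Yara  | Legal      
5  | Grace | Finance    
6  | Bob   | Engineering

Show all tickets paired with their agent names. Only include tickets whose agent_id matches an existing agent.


INNER JOIN keeps only tickets rows whose agent_id matches an id in agents. Walk through each ticket:
  - ticket 1 (Wrong total): agent_id=1 -> matches Sam
  - ticket 2 (Null pointer): agent_id=4 -> matches Yara
  - ticket 3 (Timeout error): agent_id=5 -> matches Grace
  - ticket 4 (Stale cache): agent_id=5 -> matches Grace
  - ticket 5 (Missing icon): agent_id=1 -> matches Sam
  - ticket 6 (Race condition): agent_id=4 -> matches Yara
  - ticket 7 (Wrong timezone): agent_id=1 -> matches Sam
  - ticket 8 (Crash on save): agent_id=5 -> matches Grace
  - ticket 9 (Export error): agent_id=NULL, no match -> dropped
So 1 of 9 rows is dropped.

SQL:
SELECT a.title, b.name AS agent
FROM tickets a
INNER JOIN agents b ON a.agent_id = b.id

Result:
title          | agent
---------------+------
Wrong total    | Sam  
Null pointer   | Yara 
Timeout error  | Grace
Stale cache    | Grace
Missing icon   | Sam  
Race condition | Yara 
Wrong timezone | Sam  
Crash on save  | Grace


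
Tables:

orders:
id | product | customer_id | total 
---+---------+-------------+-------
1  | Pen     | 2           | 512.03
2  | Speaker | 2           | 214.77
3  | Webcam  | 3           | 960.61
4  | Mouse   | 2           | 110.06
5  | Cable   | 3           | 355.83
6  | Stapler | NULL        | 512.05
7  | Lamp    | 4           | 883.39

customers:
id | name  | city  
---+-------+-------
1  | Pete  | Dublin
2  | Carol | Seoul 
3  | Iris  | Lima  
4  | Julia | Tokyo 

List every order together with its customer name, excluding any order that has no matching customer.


INNER JOIN keeps only orders rows whose customer_id matches an id in customers. Walk through each order:
  - order 1 (Pen): customer_id=2 -> matches Carol
  - order 2 (Speaker): customer_id=2 -> matches Carol
  - order 3 (Webcam): customer_id=3 -> matches Iris
  - order 4 (Mouse): customer_id=2 -> matches Carol
  - order 5 (Cable): customer_id=3 -> matches Iris
  - order 6 (Stapler): customer_id=NULL, no match -> dropped
  - order 7 (Lamp): customer_id=4 -> matches Julia
So 1 of 7 rows is dropped.

SQL:
SELECT a.product, b.name AS customer
FROM orders a
INNER JOIN customers b ON a.customer_id = b.id

Result:
product | customer
--------+---------
Pen     | Carol   
Speaker | Carol   
Webcam  | Iris    
Mouse   | Carol   
Cable   | Iris    
Lamp    | Julia   


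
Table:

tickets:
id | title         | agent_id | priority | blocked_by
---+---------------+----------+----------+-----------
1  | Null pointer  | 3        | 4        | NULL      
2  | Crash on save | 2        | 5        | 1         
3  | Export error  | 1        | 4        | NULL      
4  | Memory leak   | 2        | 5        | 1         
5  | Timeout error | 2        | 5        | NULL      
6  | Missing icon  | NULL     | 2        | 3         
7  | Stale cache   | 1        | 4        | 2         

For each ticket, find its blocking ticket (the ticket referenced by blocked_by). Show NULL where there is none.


This is a self-join: tickets is joined to a second copy of itself, matching each row's blocked_by to another row's id. Use LEFT JOIN so rows with blocked_by=NULL are kept.
  - ticket 1 (Null pointer): blocked_by=NULL -> NULL
  - ticket 2 (Crash on save): blocked_by=1 -> Null pointer
  - ticket 3 (Export error): blocked_by=NULL -> NULL
  - ticket 4 (Memory leak): blocked_by=1 -> Null pointer
  - ticket 5 (Timeout error): blocked_by=NULL -> NULL
  - ticket 6 (Missing icon): blocked_by=3 -> Export error
  - ticket 7 (Stale cache): blocked_by=2 -> Crash on save

SQL:
SELECT a.title AS item, b.title AS blocked_by
FROM tickets a
LEFT JOIN tickets b ON a.blocked_by = b.id

Result:
item          | blocked_by   
--------------+--------------
Null pointer  | NULL         
Crash on save | Null pointer 
Export error  | NULL         
Memory leak   | Null pointer 
Timeout error | NULL         
Missing icon  | Export error 
Stale cache   | Crash on save


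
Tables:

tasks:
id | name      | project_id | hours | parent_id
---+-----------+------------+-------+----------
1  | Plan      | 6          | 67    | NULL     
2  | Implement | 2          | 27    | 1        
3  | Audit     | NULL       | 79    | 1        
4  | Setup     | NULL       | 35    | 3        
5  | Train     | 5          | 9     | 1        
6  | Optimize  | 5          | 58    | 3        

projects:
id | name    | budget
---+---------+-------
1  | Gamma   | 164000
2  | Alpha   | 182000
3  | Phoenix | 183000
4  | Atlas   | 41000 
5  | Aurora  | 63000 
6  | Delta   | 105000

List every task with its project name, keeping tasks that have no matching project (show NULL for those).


LEFT JOIN keeps every row from tasks (the left table); where project_id has no match in projects, the project columns become NULL. Walk through each task:
  - task 1 (Plan): project_id=6 -> matches Delta
  - task 2 (Implement): project_id=2 -> matches Alpha
  - task 3 (Audit): project_id=NULL, no match -> kept with NULL
  - task 4 (Setup): project_id=NULL, no match -> kept with NULL
  - task 5 (Train): project_id=5 -> matches Aurora
  - task 6 (Optimize): project_id=5 -> matches Aurora
All 6 rows appear; 2 have NULL project.

SQL:
SELECT a.name, b.name AS project
FROM tasks a
LEFT JOIN projects b ON a.project_id = b.id

Result:
name      | project
----------+--------
Plan      | Delta  
Implement | Alpha  
Audit     | NULL   
Setup     | NULL   
Train     | Aurora 
Optimize  | Aurora 


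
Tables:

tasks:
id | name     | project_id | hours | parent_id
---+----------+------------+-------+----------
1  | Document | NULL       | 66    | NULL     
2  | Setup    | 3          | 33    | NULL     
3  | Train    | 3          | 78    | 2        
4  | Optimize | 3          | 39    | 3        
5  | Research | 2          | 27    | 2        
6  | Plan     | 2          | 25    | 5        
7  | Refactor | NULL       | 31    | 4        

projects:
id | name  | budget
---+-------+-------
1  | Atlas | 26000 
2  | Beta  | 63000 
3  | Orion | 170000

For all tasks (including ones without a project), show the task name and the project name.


LEFT JOIN keeps every row from tasks (the left table); where project_id has no match in projects, the project columns become NULL. Walk through each task:
  - task 1 (Document): project_id=NULL, no match -> kept with NULL
  - task 2 (Setup): project_id=3 -> matches Orion
  - task 3 (Train): project_id=3 -> matches Orion
  - task 4 (Optimize): project_id=3 -> matches Orion
  - task 5 (Research): project_id=2 -> matches Beta
  - task 6 (Plan): project_id=2 -> matches Beta
  - task 7 (Refactor): project_id=NULL, no match -> kept with NULL
All 7 rows appear; 2 have NULL project.

SQL:
SELECT a.name, b.name AS project
FROM tasks a
LEFT JOIN projects b ON a.project_id = b.id

Result:
name     | project
---------+--------
Document | NULL   
Setup    | Orion  
Train    | Orion  
Optimize | Orion  
Research | Beta   
Plan     | Beta   
Refactor | NULL   


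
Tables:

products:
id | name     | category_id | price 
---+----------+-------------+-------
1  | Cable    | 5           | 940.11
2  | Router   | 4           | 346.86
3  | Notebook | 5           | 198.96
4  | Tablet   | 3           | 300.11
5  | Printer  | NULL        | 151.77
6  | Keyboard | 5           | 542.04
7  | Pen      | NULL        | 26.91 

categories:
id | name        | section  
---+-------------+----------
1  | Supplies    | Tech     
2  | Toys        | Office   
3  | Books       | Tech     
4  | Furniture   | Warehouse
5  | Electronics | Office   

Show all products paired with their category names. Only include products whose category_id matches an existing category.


INNER JOIN keeps only products rows whose category_id matches an id in categories. Walk through each product:
  - product 1 (Cable): category_id=5 -> matches Electronics
  - product 2 (Router): category_id=4 -> matches Furniture
  - product 3 (Notebook): category_id=5 -> matches Electronics
  - product 4 (Tablet): category_id=3 -> matches Books
  - product 5 (Printer): category_id=NULL, no match -> dropped
  - product 6 (Keyboard): category_id=5 -> matches Electronics
  - product 7 (Pen): category_id=NULL, no match -> dropped
So 2 of 7 rows are dropped.

SQL:
SELECT a.name, b.name AS category
FROM products a
INNER JOIN categories b ON a.category_id = b.id

Result:
name     | category   
---------+------------
Cable    | Electronics
Router   | Furniture  
Notebook | Electronics
Tablet   | Books      
Keyboard | Electronics


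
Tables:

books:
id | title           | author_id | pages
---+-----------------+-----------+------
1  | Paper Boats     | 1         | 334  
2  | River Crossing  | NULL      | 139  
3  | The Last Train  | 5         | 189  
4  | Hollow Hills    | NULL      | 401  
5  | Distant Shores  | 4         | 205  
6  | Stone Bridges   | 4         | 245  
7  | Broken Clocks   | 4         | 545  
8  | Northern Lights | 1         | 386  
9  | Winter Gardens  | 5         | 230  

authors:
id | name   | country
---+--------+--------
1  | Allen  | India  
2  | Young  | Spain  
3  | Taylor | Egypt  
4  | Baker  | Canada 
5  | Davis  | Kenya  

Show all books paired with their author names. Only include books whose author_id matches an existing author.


INNER JOIN keeps only books rows whose author_id matches an id in authors. Walk through each book:
  - book 1 (Paper Boats): author_id=1 -> matches Allen
  - book 2 (River Crossing): author_id=NULL, no match -> dropped
  - book 3 (The Last Train): author_id=5 -> matches Davis
  - book 4 (Hollow Hills): author_id=NULL, no match -> dropped
  - book 5 (Distant Shores): author_id=4 -> matches Baker
  - book 6 (Stone Bridges): author_id=4 -> matches Baker
  - book 7 (Broken Clocks): author_id=4 -> matches Baker
  - book 8 (Northern Lights): author_id=1 -> matches Allen
  - book 9 (Winter Gardens): author_id=5 -> matches Davis
So 2 of 9 rows are dropped.

SQL:
SELECT a.title, b.name AS author
FROM books a
INNER JOIN authors b ON a.author_id = b.id

Result:
title           | author
----------------+-------
Paper Boats     | Allen 
The Last Train  | Davis 
Distant Shores  | Baker 
Stone Bridges   | Baker 
Broken Clocks   | Baker 
Northern Lights | Allen 
Winter Gardens  | Davis 


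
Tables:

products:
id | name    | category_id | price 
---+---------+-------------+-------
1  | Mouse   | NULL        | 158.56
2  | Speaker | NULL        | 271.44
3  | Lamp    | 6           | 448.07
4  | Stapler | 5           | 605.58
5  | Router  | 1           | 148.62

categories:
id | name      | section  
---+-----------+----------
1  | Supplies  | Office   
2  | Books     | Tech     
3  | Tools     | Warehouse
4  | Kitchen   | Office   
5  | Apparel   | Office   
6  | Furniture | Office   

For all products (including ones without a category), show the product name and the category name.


LEFT JOIN keeps every row from products (the left table); where category_id has no match in categories, the category columns become NULL. Walk through each product:
  - product 1 (Mouse): category_id=NULL, no match -> kept with NULL
  - product 2 (Speaker): category_id=NULL, no match -> kept with NULL
  - product 3 (Lamp): category_id=6 -> matches Furniture
  - product 4 (Stapler): category_id=5 -> matches Apparel
  - product 5 (Router): category_id=1 -> matches Supplies
All 5 rows appear; 2 have NULL category.

SQL:
SELECT a.name, b.name AS category
FROM products a
LEFT JOIN categories b ON a.category_id = b.id

Result:
name    | category 
--------+----------
Mouse   | NULL     
Speaker | NULL     
Lamp    | Furniture
Stapler | Apparel  
Router  | Supplies 


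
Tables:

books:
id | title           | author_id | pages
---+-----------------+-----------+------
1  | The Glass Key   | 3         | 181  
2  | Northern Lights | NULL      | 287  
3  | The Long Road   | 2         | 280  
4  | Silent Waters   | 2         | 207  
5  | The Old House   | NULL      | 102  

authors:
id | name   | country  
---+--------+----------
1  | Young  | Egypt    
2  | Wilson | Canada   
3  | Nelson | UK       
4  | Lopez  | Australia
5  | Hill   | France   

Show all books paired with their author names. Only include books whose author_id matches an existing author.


INNER JOIN keeps only books rows whose author_id matches an id in authors. Walk through each book:
  - book 1 (The Glass Key): author_id=3 -> matches Nelson
  - book 2 (Northern Lights): author_id=NULL, no match -> dropped
  - book 3 (The Long Road): author_id=2 -> matches Wilson
  - book 4 (Silent Waters): author_id=2 -> matches Wilson
  - book 5 (The Old House): author_id=NULL, no match -> dropped
So 2 of 5 rows are dropped.

SQL:
SELECT a.title, b.name AS author
FROM books a
INNER JOIN authors b ON a.author_id = b.id

Result:
title         | author
--------------+-------
The Glass Key | Nelson
The Long Road | Wilson
Silent Waters | Wilson


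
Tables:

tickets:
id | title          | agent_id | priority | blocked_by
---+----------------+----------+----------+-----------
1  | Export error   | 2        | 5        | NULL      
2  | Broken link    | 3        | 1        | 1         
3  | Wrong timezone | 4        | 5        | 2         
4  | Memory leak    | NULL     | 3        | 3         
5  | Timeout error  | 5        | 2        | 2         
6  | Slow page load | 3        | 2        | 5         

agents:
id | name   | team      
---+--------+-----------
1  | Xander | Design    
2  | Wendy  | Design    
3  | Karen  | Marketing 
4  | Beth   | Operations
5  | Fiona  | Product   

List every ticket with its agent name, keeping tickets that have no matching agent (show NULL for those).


LEFT JOIN keeps every row from tickets (the left table); where agent_id has no match in agents, the agent columns become NULL. Walk through each ticket:
  - ticket 1 (Export error): agent_id=2 -> matches Wendy
  - ticket 2 (Broken link): agent_id=3 -> matches Karen
  - ticket 3 (Wrong timezone): agent_id=4 -> matches Beth
  - ticket 4 (Memory leak): agent_id=NULL, no match -> kept with NULL
  - ticket 5 (Timeout error): agent_id=5 -> matches Fiona
  - ticket 6 (Slow page load): agent_id=3 -> matches Karen
All 6 rows appear; 1 has NULL agent.

SQL:
SELECT a.title, b.name AS agent
FROM tickets a
LEFT JOIN agents b ON a.agent_id = b.id

Result:
title          | agent
---------------+------
Export error   | Wendy
Broken link    | Karen
Wrong timezone | Beth 
Memory leak    | NULL 
Timeout error  | Fiona
Slow page load | Karen


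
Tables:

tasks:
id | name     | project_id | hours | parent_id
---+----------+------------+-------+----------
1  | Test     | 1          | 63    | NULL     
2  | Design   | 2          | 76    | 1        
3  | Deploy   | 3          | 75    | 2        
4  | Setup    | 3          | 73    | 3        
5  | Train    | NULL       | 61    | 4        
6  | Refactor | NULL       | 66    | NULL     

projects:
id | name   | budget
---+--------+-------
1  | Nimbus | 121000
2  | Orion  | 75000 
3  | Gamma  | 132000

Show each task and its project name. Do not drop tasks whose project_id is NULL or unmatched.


LEFT JOIN keeps every row from tasks (the left table); where project_id has no match in projects, the project columns become NULL. Walk through each task:
  - task 1 (Test): project_id=1 -> matches Nimbus
  - task 2 (Design): project_id=2 -> matches Orion
  - task 3 (Deploy): project_id=3 -> matches Gamma
  - task 4 (Setup): project_id=3 -> matches Gamma
  - task 5 (Train): project_id=NULL, no match -> kept with NULL
  - task 6 (Refactor): project_id=NULL, no match -> kept with NULL
All 6 rows appear; 2 have NULL project.

SQL:
SELECT a.name, b.name AS project
FROM tasks a
LEFT JOIN projects b ON a.project_id = b.id

Result:
name     | project
---------+--------
Test     | Nimbus 
Design   | Orion  
Deploy   | Gamma  
Setup    | Gamma  
Train    | NULL   
Refactor | NULL   


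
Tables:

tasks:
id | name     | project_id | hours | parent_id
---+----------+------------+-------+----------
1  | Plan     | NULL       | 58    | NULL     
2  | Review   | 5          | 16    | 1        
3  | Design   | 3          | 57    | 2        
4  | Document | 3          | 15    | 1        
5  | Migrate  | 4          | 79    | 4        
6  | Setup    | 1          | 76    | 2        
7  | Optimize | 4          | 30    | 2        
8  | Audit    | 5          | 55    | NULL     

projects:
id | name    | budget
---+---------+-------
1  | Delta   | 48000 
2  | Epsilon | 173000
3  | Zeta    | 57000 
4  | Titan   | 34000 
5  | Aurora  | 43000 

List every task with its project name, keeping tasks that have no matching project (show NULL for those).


LEFT JOIN keeps every row from tasks (the left table); where project_id has no match in projects, the project columns become NULL. Walk through each task:
  - task 1 (Plan): project_id=NULL, no match -> kept with NULL
  - task 2 (Review): project_id=5 -> matches Aurora
  - task 3 (Design): project_id=3 -> matches Zeta
  - task 4 (Document): project_id=3 -> matches Zeta
  - task 5 (Migrate): project_id=4 -> matches Titan
  - task 6 (Setup): project_id=1 -> matches Delta
  - task 7 (Optimize): project_id=4 -> matches Titan
  - task 8 (Audit): project_id=5 -> matches Aurora
All 8 rows appear; 1 has NULL project.

SQL:
SELECT a.name, b.name AS project
FROM tasks a
LEFT JOIN projects b ON a.project_id = b.id

Result:
name     | project
---------+--------
Plan     | NULL   
Review   | Aurora 
Design   | Zeta   
Document | Zeta   
Migrate  | Titan  
Setup    | Delta  
Optimize | Titan  
Audit    | Aurora 


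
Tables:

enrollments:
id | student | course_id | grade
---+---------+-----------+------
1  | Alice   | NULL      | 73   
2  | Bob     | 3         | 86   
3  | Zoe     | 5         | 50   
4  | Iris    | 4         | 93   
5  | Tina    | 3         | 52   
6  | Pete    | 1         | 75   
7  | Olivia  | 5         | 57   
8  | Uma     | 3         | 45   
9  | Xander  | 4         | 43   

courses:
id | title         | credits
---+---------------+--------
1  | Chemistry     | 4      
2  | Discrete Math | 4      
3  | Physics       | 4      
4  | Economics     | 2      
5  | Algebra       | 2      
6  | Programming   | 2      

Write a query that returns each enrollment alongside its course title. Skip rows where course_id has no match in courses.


INNER JOIN keeps only enrollments rows whose course_id matches an id in courses. Walk through each enrollment:
  - enrollment 1 (Alice): course_id=NULL, no match -> dropped
  - enrollment 2 (Bob): course_id=3 -> matches Physics
  - enrollment 3 (Zoe): course_id=5 -> matches Algebra
  - enrollment 4 (Iris): course_id=4 -> matches Economics
  - enrollment 5 (Tina): course_id=3 -> matches Physics
  - enrollment 6 (Pete): course_id=1 -> matches Chemistry
  - enrollment 7 (Olivia): course_id=5 -> matches Algebra
  - enrollment 8 (Uma): course_id=3 -> matches Physics
  - enrollment 9 (Xander): course_id=4 -> matches Economics
So 1 of 9 rows is dropped.

SQL:
SELECT a.student, b.title AS course
FROM enrollments a
INNER JOIN courses b ON a.course_id = b.id

Result:
student | course   
--------+----------
Bob     | Physics  
Zoe     | Algebra  
Iris    | Economics
Tina    | Physics  
Pete    | Chemistry
Olivia  | Algebra  
Uma     | Physics  
Xander  | Economics


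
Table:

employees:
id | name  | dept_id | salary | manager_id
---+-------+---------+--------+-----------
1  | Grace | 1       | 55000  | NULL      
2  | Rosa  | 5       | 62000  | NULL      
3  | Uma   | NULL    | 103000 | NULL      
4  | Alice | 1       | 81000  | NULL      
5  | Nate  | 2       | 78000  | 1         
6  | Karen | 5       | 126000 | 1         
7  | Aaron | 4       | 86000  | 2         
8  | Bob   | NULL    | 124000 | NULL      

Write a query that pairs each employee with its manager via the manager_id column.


This is a self-join: employees is joined to a second copy of itself, matching each row's manager_id to another row's id. Use LEFT JOIN so rows with manager_id=NULL are kept.
  - employee 1 (Grace): manager_id=NULL -> NULL
  - employee 2 (Rosa): manager_id=NULL -> NULL
  - employee 3 (Uma): manager_id=NULL -> NULL
  - employee 4 (Alice): manager_id=NULL -> NULL
  - employee 5 (Nate): manager_id=1 -> Grace
  - employee 6 (Karen): manager_id=1 -> Grace
  - employee 7 (Aaron): manager_id=2 -> Rosa
  - employee 8 (Bob): manager_id=NULL -> NULL

SQL:
SELECT a.name AS item, b.name AS manager
FROM employees a
LEFT JOIN employees b ON a.manager_id = b.id

Result:
item  | manager
------+--------
Grace | NULL   
Rosa  | NULL   
Uma   | NULL   
Alice | NULL   
Nate  | Grace  
Karen | Grace  
Aaron | Rosa   
Bob   | NULL   


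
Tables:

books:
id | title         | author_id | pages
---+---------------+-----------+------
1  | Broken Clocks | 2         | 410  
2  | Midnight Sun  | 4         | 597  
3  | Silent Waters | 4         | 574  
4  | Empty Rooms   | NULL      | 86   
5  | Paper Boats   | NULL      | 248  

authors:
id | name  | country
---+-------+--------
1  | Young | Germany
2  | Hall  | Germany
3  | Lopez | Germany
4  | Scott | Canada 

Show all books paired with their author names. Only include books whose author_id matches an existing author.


INNER JOIN keeps only books rows whose author_id matches an id in authors. Walk through each book:
  - book 1 (Broken Clocks): author_id=2 -> matches Hall
  - book 2 (Midnight Sun): author_id=4 -> matches Scott
  - book 3 (Silent Waters): author_id=4 -> matches Scott
  - book 4 (Empty Rooms): author_id=NULL, no match -> dropped
  - book 5 (Paper Boats): author_id=NULL, no match -> dropped
So 2 of 5 rows are dropped.

SQL:
SELECT a.title, b.name AS author
FROM books a
INNER JOIN authors b ON a.author_id = b.id

Result:
title         | author
--------------+-------
Broken Clocks | Hall  
Midnight Sun  | Scott 
Silent Waters | Scott 


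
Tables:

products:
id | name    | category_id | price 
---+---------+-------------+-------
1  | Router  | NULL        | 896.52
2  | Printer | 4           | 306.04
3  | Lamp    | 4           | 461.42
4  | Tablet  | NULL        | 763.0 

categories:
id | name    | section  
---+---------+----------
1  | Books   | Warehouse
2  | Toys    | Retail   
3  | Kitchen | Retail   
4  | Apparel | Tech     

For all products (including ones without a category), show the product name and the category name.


LEFT JOIN keeps every row from products (the left table); where category_id has no match in categories, the category columns become NULL. Walk through each product:
  - product 1 (Router): category_id=NULL, no match -> kept with NULL
  - product 2 (Printer): category_id=4 -> matches Apparel
  - product 3 (Lamp): category_id=4 -> matches Apparel
  - product 4 (Tablet): category_id=NULL, no match -> kept with NULL
All 4 rows appear; 2 have NULL category.

SQL:
SELECT a.name, b.name AS category
FROM products a
LEFT JOIN categories b ON a.category_id = b.id

Result:
name    | category
--------+---------
Router  | NULL    
Printer | Apparel 
Lamp    | Apparel 
Tablet  | NULL    


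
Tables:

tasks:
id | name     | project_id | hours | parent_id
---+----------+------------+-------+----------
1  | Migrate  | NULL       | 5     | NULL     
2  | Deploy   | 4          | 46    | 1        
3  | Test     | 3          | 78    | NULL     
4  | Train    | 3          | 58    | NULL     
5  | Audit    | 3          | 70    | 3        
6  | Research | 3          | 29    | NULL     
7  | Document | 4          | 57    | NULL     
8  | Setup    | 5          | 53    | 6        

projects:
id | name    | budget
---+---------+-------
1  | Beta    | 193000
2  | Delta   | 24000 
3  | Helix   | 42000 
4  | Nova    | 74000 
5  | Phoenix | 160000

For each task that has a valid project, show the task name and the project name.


INNER JOIN keeps only tasks rows whose project_id matches an id in projects. Walk through each task:
  - task 1 (Migrate): project_id=NULL, no match -> dropped
  - task 2 (Deploy): project_id=4 -> matches Nova
  - task 3 (Test): project_id=3 -> matches Helix
  - task 4 (Train): project_id=3 -> matches Helix
  - task 5 (Audit): project_id=3 -> matches Helix
  - task 6 (Research): project_id=3 -> matches Helix
  - task 7 (Document): project_id=4 -> matches Nova
  - task 8 (Setup): project_id=5 -> matches Phoenix
So 1 of 8 rows is dropped.

SQL:
SELECT a.name, b.name AS project
FROM tasks a
INNER JOIN projects b ON a.project_id = b.id

Result:
name     | project
---------+--------
Deploy   | Nova   
Test     | Helix  
Train    | Helix  
Audit    | Helix  
Research | Helix  
Document | Nova   
Setup    | Phoenix


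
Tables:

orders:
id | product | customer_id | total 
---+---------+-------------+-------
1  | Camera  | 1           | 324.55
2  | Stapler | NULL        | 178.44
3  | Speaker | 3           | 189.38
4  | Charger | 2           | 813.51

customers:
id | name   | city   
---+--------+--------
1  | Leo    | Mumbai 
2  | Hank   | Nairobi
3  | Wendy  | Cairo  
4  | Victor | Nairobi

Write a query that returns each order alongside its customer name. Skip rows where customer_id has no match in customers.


INNER JOIN keeps only orders rows whose customer_id matches an id in customers. Walk through each order:
  - order 1 (Camera): customer_id=1 -> matches Leo
  - order 2 (Stapler): customer_id=NULL, no match -> dropped
  - order 3 (Speaker): customer_id=3 -> matches Wendy
  - order 4 (Charger): customer_id=2 -> matches Hank
So 1 of 4 rows is dropped.

SQL:
SELECT a.product, b.name AS customer
FROM orders a
INNER JOIN customers b ON a.customer_id = b.id

Result:
product | customer
--------+---------
Camera  | Leo     
Speaker | Wendy   
Charger | Hank    


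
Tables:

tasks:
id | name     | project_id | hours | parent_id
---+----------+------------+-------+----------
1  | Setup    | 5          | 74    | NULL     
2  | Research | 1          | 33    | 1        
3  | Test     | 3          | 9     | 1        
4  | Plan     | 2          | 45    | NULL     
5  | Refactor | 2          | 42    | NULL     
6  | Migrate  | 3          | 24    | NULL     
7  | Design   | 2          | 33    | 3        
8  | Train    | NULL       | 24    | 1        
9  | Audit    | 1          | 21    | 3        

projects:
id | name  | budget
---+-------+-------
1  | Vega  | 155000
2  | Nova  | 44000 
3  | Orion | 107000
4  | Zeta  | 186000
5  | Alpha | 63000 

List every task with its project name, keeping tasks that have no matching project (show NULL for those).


LEFT JOIN keeps every row from tasks (the left table); where project_id has no match in projects, the project columns become NULL. Walk through each task:
  - task 1 (Setup): project_id=5 -> matches Alpha
  - task 2 (Research): project_id=1 -> matches Vega
  - task 3 (Test): project_id=3 -> matches Orion
  - task 4 (Plan): project_id=2 -> matches Nova
  - task 5 (Refactor): project_id=2 -> matches Nova
  - task 6 (Migrate): project_id=3 -> matches Orion
  - task 7 (Design): project_id=2 -> matches Nova
  - task 8 (Train): project_id=NULL, no match -> kept with NULL
  - task 9 (Audit): project_id=1 -> matches Vega
All 9 rows appear; 1 has NULL project.

SQL:
SELECT a.name, b.name AS project
FROM tasks a
LEFT JOIN projects b ON a.project_id = b.id

Result:
name     | project
---------+--------
Setup    | Alpha  
Research | Vega   
Test     | Orion  
Plan     | Nova   
Refactor | Nova   
Migrate  | Orion  
Design   | Nova   
Train    | NULL   
Audit    | Vega   


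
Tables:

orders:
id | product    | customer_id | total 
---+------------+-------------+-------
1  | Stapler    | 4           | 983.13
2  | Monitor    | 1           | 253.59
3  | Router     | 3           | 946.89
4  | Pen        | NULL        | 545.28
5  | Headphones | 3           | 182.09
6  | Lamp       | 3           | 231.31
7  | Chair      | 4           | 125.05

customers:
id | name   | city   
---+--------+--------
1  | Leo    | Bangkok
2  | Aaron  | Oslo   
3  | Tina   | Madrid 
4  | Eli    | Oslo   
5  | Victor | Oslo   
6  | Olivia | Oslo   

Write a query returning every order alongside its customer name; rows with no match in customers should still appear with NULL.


LEFT JOIN keeps every row from orders (the left table); where customer_id has no match in customers, the customer columns become NULL. Walk through each order:
  - order 1 (Stapler): customer_id=4 -> matches Eli
  - order 2 (Monitor): customer_id=1 -> matches Leo
  - order 3 (Router): customer_id=3 -> matches Tina
  - order 4 (Pen): customer_id=NULL, no match -> kept with NULL
  - order 5 (Headphones): customer_id=3 -> matches Tina
  - order 6 (Lamp): customer_id=3 -> matches Tina
  - order 7 (Chair): customer_id=4 -> matches Eli
All 7 rows appear; 1 has NULL customer.

SQL:
SELECT a.product, b.name AS customer
FROM orders a
LEFT JOIN customers b ON a.customer_id = b.id

Result:
product    | customer
-----------+---------
Stapler    | Eli     
Monitor    | Leo     
Router     | Tina    
Pen        | NULL    
Headphones | Tina    
Lamp       | Tina    
Chair      | Eli     


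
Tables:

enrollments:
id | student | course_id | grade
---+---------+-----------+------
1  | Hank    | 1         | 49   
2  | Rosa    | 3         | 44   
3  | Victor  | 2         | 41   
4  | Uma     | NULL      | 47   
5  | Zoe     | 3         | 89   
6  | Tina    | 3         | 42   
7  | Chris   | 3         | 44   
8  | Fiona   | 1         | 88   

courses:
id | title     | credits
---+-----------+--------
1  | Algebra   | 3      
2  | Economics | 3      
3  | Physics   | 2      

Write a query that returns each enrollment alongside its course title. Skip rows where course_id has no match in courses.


INNER JOIN keeps only enrollments rows whose course_id matches an id in courses. Walk through each enrollment:
  - enrollment 1 (Hank): course_id=1 -> matches Algebra
  - enrollment 2 (Rosa): course_id=3 -> matches Physics
  - enrollment 3 (Victor): course_id=2 -> matches Economics
  - enrollment 4 (Uma): course_id=NULL, no match -> dropped
  - enrollment 5 (Zoe): course_id=3 -> matches Physics
  - enrollment 6 (Tina): course_id=3 -> matches Physics
  - enrollment 7 (Chris): course_id=3 -> matches Physics
  - enrollment 8 (Fiona): course_id=1 -> matches Algebra
So 1 of 8 rows is dropped.

SQL:
SELECT a.student, b.title AS course
FROM enrollments a
INNER JOIN courses b ON a.course_id = b.id

Result:
student | course   
--------+----------
Hank    | Algebra  
Rosa    | Physics  
Victor  | Economics
Zoe     | Physics  
Tina    | Physics  
Chris   | Physics  
Fiona   | Algebra  


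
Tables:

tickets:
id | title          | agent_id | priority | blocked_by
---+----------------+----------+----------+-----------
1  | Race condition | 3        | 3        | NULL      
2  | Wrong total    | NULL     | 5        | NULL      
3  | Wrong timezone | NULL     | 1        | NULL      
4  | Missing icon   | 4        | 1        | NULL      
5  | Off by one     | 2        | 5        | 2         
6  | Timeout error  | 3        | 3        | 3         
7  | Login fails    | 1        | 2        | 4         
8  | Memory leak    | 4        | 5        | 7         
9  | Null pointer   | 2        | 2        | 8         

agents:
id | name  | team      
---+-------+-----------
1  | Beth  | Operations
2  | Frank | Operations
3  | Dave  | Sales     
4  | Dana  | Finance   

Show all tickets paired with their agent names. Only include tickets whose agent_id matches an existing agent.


INNER JOIN keeps only tickets rows whose agent_id matches an id in agents. Walk through each ticket:
  - ticket 1 (Race condition): agent_id=3 -> matches Dave
  - ticket 2 (Wrong total): agent_id=NULL, no match -> dropped
  - ticket 3 (Wrong timezone): agent_id=NULL, no match -> dropped
  - ticket 4 (Missing icon): agent_id=4 -> matches Dana
  - ticket 5 (Off by one): agent_id=2 -> matches Frank
  - ticket 6 (Timeout error): agent_id=3 -> matches Dave
  - ticket 7 (Login fails): agent_id=1 -> matches Beth
  - ticket 8 (Memory leak): agent_id=4 -> matches Dana
  - ticket 9 (Null pointer): agent_id=2 -> matches Frank
So 2 of 9 rows are dropped.

SQL:
SELECT a.title, b.name AS agent
FROM tickets a
INNER JOIN agents b ON a.agent_id = b.id

Result:
title          | agent
---------------+------
Race condition | Dave 
Missing icon   | Dana 
Off by one     | Frank
Timeout error  | Dave 
Login fails    | Beth 
Memory leak    | Dana 
Null pointer   | Frank


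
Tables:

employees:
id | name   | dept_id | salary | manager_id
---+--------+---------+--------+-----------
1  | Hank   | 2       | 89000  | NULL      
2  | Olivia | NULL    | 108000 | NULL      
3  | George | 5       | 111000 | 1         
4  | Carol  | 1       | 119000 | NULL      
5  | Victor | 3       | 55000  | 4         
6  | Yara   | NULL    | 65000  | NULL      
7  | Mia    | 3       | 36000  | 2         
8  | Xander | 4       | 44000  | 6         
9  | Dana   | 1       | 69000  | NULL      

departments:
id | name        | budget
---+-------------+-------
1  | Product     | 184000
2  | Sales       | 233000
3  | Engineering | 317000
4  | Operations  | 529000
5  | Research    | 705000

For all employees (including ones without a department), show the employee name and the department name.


LEFT JOIN keeps every row from employees (the left table); where dept_id has no match in departments, the department columns become NULL. Walk through each employee:
  - employee 1 (Hank): dept_id=2 -> matches Sales
  - employee 2 (Olivia): dept_id=NULL, no match -> kept with NULL
  - employee 3 (George): dept_id=5 -> matches Research
  - employee 4 (Carol): dept_id=1 -> matches Product
  - employee 5 (Victor): dept_id=3 -> matches Engineering
  - employee 6 (Yara): dept_id=NULL, no match -> kept with NULL
  - employee 7 (Mia): dept_id=3 -> matches Engineering
  - employee 8 (Xander): dept_id=4 -> matches Operations
  - employee 9 (Dana): dept_id=1 -> matches Product
All 9 rows appear; 2 have NULL department.

SQL:
SELECT a.name, b.name AS department
FROM employees a
LEFT JOIN departments b ON a.dept_id = b.id

Result:
name   | department 
-------+------------
Hank   | Sales      
Olivia | NULL       
George | Research   
Carol  | Product    
Victor | Engineering
Yara   | NULL       
Mia    | Engineering
Xander | Operations 
Dana   | Product    


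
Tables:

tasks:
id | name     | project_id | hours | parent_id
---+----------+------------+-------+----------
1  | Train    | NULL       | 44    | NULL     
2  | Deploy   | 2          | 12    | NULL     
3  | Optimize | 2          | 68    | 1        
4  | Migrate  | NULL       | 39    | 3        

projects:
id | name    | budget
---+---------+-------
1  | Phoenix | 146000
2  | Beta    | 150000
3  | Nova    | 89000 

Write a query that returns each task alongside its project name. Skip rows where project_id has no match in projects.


INNER JOIN keeps only tasks rows whose project_id matches an id in projects. Walk through each task:
  - task 1 (Train): project_id=NULL, no match -> dropped
  - task 2 (Deploy): project_id=2 -> matches Beta
  - task 3 (Optimize): project_id=2 -> matches Beta
  - task 4 (Migrate): project_id=NULL, no match -> dropped
So 2 of 4 rows are dropped.

SQL:
SELECT a.name, b.name AS project
FROM tasks a
INNER JOIN projects b ON a.project_id = b.id

Result:
name     | project
---------+--------
Deploy   | Beta   
Optimize | Beta   


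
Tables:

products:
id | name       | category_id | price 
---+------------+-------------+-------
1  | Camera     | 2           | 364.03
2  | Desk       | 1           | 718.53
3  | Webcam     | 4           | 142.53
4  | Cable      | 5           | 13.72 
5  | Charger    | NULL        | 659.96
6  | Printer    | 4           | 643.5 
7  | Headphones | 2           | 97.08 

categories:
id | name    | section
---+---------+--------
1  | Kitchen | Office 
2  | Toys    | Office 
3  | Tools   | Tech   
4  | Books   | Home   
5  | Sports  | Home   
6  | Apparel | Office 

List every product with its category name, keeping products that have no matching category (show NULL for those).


LEFT JOIN keeps every row from products (the left table); where category_id has no match in categories, the category columns become NULL. Walk through each product:
  - product 1 (Camera): category_id=2 -> matches Toys
  - product 2 (Desk): category_id=1 -> matches Kitchen
  - product 3 (Webcam): category_id=4 -> matches Books
  - product 4 (Cable): category_id=5 -> matches Sports
  - product 5 (Charger): category_id=NULL, no match -> kept with NULL
  - product 6 (Printer): category_id=4 -> matches Books
  - product 7 (Headphones): category_id=2 -> matches Toys
All 7 rows appear; 1 has NULL category.

SQL:
SELECT a.name, b.name AS category
FROM products a
LEFT JOIN categories b ON a.category_id = b.id

Result:
name       | category
-----------+---------
Camera     | Toys    
Desk       | Kitchen 
Webcam     | Books   
Cable      | Sports  
Charger    | NULL    
Printer    | Books   
Headphones | Toys    


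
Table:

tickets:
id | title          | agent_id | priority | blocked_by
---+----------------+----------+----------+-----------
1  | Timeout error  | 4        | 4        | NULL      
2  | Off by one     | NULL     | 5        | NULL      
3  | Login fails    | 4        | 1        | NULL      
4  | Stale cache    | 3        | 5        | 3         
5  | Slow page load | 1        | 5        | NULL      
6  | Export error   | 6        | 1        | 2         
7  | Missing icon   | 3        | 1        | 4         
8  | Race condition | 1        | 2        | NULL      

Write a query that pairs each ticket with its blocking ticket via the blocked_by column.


This is a self-join: tickets is joined to a second copy of itself, matching each row's blocked_by to another row's id. Use LEFT JOIN so rows with blocked_by=NULL are kept.
  - ticket 1 (Timeout error): blocked_by=NULL -> NULL
  - ticket 2 (Off by one): blocked_by=NULL -> NULL
  - ticket 3 (Login fails): blocked_by=NULL -> NULL
  - ticket 4 (Stale cache): blocked_by=3 -> Login fails
  - ticket 5 (Slow page load): blocked_by=NULL -> NULL
  - ticket 6 (Export error): blocked_by=2 -> Off by one
  - ticket 7 (Missing icon): blocked_by=4 -> Stale cache
  - ticket 8 (Race condition): blocked_by=NULL -> NULL

SQL:
SELECT a.title AS item, b.title AS blocked_by
FROM tickets a
LEFT JOIN tickets b ON a.blocked_by = b.id

Result:
item           | blocked_by 
---------------+------------
Timeout error  | NULL       
Off by one     | NULL       
Login fails    | NULL       
Stale cache    | Login fails
Slow page load | NULL       
Export error   | Off by one 
Missing icon   | Stale cache
Race condition | NULL       
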